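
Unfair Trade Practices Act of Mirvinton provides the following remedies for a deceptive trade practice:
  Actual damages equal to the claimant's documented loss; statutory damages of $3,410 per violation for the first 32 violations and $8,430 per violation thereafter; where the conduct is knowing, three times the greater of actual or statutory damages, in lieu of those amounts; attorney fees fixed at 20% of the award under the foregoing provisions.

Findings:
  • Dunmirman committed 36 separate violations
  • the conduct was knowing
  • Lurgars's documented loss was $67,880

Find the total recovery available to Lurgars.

Total recovery: $514,224

First 32 violations: 32 × $3,410 = $109,120
Remaining violations: (36 − 32) × $8,430 = $33,720
Statutory damages: $109,120 + $33,720 = $142,840
Greater of actual damages ($67,880) or statutory damages ($142,840): $142,840
Trebled: 3 × $142,840 = $428,520
Attorney fees: 20% of $428,520 = $85,704
Total recovery: $428,520 + $85,704 = $514,224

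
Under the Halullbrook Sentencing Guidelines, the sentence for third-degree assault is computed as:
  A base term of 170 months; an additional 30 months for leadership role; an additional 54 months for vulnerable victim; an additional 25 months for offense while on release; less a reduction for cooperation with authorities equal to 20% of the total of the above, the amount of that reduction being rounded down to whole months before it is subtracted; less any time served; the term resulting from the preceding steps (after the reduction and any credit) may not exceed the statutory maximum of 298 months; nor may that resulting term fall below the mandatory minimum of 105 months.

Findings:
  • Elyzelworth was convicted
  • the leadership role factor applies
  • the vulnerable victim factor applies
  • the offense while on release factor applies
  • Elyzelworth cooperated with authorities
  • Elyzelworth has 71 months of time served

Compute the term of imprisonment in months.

Leadership role enhancement: +30 months
Vulnerable victim enhancement: +54 months
Offense while on release enhancement: +25 months
Adjusted term: 170 months + 30 months + 54 months + 25 months = 279 months
Cooperation with authorities reduction: 20% of 279 months = 55 months (rounded down)
After reduction: 279 − 55 = 224 months
Less time served: 224 months − 71 months = 153 months
Cap at 298 months: 153 months is within the cap, no reduction.
Minimum 105 months: 153 months meets the minimum, no increase.

153 months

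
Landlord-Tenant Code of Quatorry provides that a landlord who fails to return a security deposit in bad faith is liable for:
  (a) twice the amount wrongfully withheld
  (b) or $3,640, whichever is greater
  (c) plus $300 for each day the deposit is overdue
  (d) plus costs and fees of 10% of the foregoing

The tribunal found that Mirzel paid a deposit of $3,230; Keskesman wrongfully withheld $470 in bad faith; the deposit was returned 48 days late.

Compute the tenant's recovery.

$19,844

Doubled: 2 × $470 = $940
Minimum $3,640: $940 is below the minimum → $3,640
Late-return penalty: 48 × $300 = $14,400
Damages plus late penalty: $3,640 + $14,400 = $18,040
Costs and fees: 10% of $18,040 = $1,804
Total recovery: $18,040 + $1,804 = $19,844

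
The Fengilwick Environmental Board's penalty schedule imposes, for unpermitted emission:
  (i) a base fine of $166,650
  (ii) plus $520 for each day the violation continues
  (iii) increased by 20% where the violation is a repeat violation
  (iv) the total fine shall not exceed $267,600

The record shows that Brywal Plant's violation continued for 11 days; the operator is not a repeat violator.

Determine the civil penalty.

$172,370

Per-day component: 11 × $520 = $5,720
Base plus per-day: $166,650 + $5,720 = $172,370
The operator is not a repeat violator: no 20% increase.
Cap at $267,600: $172,370 is within the cap, no reduction.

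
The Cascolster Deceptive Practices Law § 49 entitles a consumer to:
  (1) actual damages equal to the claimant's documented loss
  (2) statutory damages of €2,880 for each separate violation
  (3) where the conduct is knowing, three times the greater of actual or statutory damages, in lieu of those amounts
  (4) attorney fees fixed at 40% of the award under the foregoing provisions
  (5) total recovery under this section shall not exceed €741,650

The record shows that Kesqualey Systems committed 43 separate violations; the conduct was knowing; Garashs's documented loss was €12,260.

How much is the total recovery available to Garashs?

€520,128

Statutory damages: 43 × €2,880 = €123,840
Greater of actual damages (€12,260) or statutory damages (€123,840): €123,840
Trebled: 3 × €123,840 = €371,520
Attorney fees: 40% of €371,520 = €148,608
Total before cap: €371,520 + €148,608 = €520,128
Cap at €741,650: €520,128 is within the cap, no reduction.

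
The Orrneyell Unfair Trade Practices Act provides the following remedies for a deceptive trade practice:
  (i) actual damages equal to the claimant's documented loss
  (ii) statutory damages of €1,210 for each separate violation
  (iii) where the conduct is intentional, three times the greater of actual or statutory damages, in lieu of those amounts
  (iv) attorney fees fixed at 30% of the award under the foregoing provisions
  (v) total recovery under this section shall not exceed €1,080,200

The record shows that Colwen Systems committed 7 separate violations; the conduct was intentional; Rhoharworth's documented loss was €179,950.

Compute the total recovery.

€701,805

Statutory damages: 7 × €1,210 = €8,470
Greater of actual damages (€179,950) or statutory damages (€8,470): €179,950
Trebled: 3 × €179,950 = €539,850
Attorney fees: 30% of €539,850 = €161,955
Total before cap: €539,850 + €161,955 = €701,805
Cap at €1,080,200: €701,805 is within the cap, no reduction.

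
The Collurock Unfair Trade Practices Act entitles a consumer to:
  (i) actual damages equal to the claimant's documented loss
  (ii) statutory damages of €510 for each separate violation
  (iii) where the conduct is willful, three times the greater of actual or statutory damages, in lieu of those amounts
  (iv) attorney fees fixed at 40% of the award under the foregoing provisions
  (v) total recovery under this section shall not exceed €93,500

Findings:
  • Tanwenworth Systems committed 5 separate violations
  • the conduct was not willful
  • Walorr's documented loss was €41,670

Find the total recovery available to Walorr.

Statutory damages: 5 × €510 = €2,550
Conduct not willful: the in-lieu enhancement does not apply.
Actual plus statutory damages: €41,670 + €2,550 = €44,220
Attorney fees: 40% of €44,220 = €17,688
Total before cap: €44,220 + €17,688 = €61,908
Cap at €93,500: €61,908 is within the cap, no reduction.

€61,908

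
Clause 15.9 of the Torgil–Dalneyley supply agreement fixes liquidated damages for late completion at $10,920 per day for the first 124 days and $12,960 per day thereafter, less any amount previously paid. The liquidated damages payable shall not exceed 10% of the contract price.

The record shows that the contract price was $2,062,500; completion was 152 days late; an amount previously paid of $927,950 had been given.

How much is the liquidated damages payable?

First 124 days: 124 × $10,920 = $1,354,080
Remaining days: (152 − 124) × $12,960 = $362,880
Accrued per-day damages: $1,354,080 + $362,880 = $1,716,960
Less amount previously paid: $1,716,960 − $927,950 = $789,010
Cap: 10% of $2,062,500 = $206,250
Cap at $206,250: $789,010 exceeds the cap → $206,250

$206,250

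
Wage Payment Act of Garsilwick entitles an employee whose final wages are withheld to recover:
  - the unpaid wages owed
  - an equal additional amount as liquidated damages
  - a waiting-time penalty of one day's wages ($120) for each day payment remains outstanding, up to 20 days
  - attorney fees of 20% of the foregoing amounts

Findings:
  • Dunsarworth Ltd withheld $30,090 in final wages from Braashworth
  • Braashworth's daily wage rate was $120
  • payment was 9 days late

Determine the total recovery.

Total award: $73,512

Liquidated damages (equal amount): $30,090
Penalty days: min(9, 20) = 9
Waiting-time penalty: 9 × $120 = $1,080
Subtotal: $30,090 + $30,090 + $1,080 = $61,260
Attorney fees: 20% of $61,260 = $12,252
Total award: $61,260 + $12,252 = $73,512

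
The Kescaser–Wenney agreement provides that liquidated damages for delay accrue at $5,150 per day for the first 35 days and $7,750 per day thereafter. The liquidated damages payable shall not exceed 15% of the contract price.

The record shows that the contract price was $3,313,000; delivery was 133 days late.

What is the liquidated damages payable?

First 35 days: 35 × $5,150 = $180,250
Remaining days: (133 − 35) × $7,750 = $759,500
Accrued per-day damages: $180,250 + $759,500 = $939,750
Cap: 15% of $3,313,000 = $496,950
Cap at $496,950: $939,750 exceeds the cap → $496,950

$496,950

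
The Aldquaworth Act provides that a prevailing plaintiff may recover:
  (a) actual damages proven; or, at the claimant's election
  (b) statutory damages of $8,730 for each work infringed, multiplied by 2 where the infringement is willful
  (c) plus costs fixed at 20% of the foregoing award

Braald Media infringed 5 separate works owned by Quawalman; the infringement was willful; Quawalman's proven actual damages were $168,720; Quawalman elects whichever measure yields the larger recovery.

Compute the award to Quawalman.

$202,464

Statutory damages: 5 × $8,730 = $43,650
Doubled: 2 × $43,650 = $87,300
Greater of actual damages ($168,720) or enhanced statutory damages ($87,300): $168,720
Costs: 20% of $168,720 = $33,744
Award plus costs: $168,720 + $33,744 = $202,464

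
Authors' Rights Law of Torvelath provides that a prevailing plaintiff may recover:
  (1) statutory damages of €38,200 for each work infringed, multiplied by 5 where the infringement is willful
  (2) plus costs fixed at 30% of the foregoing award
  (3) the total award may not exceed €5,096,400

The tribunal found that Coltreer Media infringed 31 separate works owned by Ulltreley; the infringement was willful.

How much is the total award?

€5,096,400

Statutory damages: 31 × €38,200 = €1,184,200
Multiplied by 5: 5 × €1,184,200 = €5,921,000
Costs: 30% of €5,921,000 = €1,776,300
Award plus costs: €5,921,000 + €1,776,300 = €7,697,300
Cap at €5,096,400: €7,697,300 exceeds the cap → €5,096,400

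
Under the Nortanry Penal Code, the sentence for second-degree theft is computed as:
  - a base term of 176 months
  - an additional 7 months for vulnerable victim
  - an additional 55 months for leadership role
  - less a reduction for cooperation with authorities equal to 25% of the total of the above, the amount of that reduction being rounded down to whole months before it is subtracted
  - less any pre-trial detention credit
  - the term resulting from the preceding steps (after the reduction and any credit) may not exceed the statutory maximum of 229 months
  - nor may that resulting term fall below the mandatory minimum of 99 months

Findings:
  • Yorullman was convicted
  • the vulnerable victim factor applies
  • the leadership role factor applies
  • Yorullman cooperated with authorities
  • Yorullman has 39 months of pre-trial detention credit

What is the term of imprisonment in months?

140 months

Vulnerable victim enhancement: +7 months
Leadership role enhancement: +55 months
Adjusted term: 176 months + 7 months + 55 months = 238 months
Cooperation with authorities reduction: 25% of 238 months = 59 months (rounded down)
After reduction: 238 − 59 = 179 months
Less pre-trial detention credit: 179 months − 39 months = 140 months
Cap at 229 months: 140 months is within the cap, no reduction.
Minimum 99 months: 140 months meets the minimum, no increase.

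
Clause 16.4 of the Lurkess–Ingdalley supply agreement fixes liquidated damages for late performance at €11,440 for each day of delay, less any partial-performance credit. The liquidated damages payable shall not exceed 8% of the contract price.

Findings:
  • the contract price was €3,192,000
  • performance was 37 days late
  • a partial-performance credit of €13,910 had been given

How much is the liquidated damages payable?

Per-day damages: 37 × €11,440 = €423,280
Less partial-performance credit: €423,280 − €13,910 = €409,370
Cap: 8% of €3,192,000 = €255,360
Cap at €255,360: €409,370 exceeds the cap → €255,360

€255,360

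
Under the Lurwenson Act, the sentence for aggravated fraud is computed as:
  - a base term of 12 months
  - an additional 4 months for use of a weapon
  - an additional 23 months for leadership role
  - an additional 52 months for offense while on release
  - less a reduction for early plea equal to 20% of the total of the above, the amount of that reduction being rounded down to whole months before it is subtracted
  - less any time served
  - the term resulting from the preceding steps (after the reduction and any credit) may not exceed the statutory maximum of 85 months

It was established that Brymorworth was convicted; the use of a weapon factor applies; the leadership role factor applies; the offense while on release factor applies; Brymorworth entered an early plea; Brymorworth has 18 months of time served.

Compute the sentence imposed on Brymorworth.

Use of a weapon enhancement: +4 months
Leadership role enhancement: +23 months
Offense while on release enhancement: +52 months
Adjusted term: 12 months + 4 months + 23 months + 52 months = 91 months
Early plea reduction: 20% of 91 months = 18 months (rounded down)
After reduction: 91 − 18 = 73 months
Less time served: 73 months − 18 months = 55 months
Cap at 85 months: 55 months is within the cap, no reduction.

55 months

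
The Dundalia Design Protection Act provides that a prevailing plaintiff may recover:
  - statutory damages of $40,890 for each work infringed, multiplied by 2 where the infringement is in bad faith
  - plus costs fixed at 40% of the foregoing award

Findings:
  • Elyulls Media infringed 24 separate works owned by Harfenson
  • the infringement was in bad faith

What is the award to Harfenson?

$2,747,808

Statutory damages: 24 × $40,890 = $981,360
Doubled: 2 × $981,360 = $1,962,720
Costs: 40% of $1,962,720 = $785,088
Award plus costs: $1,962,720 + $785,088 = $2,747,808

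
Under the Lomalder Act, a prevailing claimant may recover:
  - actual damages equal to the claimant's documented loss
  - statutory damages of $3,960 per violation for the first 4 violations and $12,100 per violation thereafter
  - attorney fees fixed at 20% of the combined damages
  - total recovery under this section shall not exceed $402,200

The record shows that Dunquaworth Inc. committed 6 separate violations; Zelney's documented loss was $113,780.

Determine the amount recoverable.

$184,584

First 4 violations: 4 × $3,960 = $15,840
Remaining violations: (6 − 4) × $12,100 = $24,200
Statutory damages: $15,840 + $24,200 = $40,040
Combined damages: $113,780 + $40,040 = $153,820
Attorney fees: 20% of $153,820 = $30,764
Total before cap: $153,820 + $30,764 = $184,584
Cap at $402,200: $184,584 is within the cap, no reduction.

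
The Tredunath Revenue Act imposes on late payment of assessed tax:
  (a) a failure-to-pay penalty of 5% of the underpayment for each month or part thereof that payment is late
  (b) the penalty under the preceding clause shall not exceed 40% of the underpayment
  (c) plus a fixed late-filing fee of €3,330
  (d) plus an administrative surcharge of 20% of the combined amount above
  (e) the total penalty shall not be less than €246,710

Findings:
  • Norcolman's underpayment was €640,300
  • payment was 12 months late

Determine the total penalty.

€311,340

Accrued rate: 5% × 12 = 60%, capped at 40% → 40%
Failure-to-pay penalty: 40% of €640,300 = €256,120
Penalty before surcharge: €256,120 + €3,330 = €259,450
Administrative surcharge: 20% of €259,450 = €51,890
Total penalty: €259,450 + €51,890 = €311,340
Minimum €246,710: €311,340 meets the minimum, no increase.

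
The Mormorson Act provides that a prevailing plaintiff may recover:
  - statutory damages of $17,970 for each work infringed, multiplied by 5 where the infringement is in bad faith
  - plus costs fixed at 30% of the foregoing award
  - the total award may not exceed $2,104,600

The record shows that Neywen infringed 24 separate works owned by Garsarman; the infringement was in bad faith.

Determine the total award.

$2,104,600

Statutory damages: 24 × $17,970 = $431,280
Multiplied by 5: 5 × $431,280 = $2,156,400
Costs: 30% of $2,156,400 = $646,920
Award plus costs: $2,156,400 + $646,920 = $2,803,320
Cap at $2,104,600: $2,803,320 exceeds the cap → $2,104,600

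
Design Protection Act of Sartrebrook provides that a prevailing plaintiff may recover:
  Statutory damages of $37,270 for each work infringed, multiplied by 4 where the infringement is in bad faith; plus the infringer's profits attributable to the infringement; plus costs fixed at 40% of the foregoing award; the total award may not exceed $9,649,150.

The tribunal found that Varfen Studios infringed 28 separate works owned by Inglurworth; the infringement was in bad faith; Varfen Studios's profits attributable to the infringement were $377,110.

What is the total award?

Statutory damages: 28 × $37,270 = $1,043,560
Multiplied by 4: 4 × $1,043,560 = $4,174,240
Combined award: $4,174,240 + $377,110 = $4,551,350
Costs: 40% of $4,551,350 = $1,820,540
Award plus costs: $4,551,350 + $1,820,540 = $6,371,890
Cap at $9,649,150: $6,371,890 is within the cap, no reduction.

$6,371,890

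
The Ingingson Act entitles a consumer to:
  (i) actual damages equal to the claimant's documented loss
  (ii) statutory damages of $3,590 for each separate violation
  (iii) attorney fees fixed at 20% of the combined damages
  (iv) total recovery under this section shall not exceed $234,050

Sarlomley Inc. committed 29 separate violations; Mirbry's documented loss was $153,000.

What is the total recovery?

$234,050

Statutory damages: 29 × $3,590 = $104,110
Combined damages: $153,000 + $104,110 = $257,110
Attorney fees: 20% of $257,110 = $51,422
Total before cap: $257,110 + $51,422 = $308,532
Cap at $234,050: $308,532 exceeds the cap → $234,050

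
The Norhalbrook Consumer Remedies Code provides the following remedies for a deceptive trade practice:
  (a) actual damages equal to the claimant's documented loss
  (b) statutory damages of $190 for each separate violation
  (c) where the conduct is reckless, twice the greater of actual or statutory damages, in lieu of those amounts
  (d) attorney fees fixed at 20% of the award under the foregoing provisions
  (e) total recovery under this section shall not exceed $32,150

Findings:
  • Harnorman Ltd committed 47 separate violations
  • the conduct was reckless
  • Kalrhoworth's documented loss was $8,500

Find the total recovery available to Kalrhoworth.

Statutory damages: 47 × $190 = $8,930
Greater of actual damages ($8,500) or statutory damages ($8,930): $8,930
Doubled: 2 × $8,930 = $17,860
Attorney fees: 20% of $17,860 = $3,572
Total before cap: $17,860 + $3,572 = $21,432
Cap at $32,150: $21,432 is within the cap, no reduction.

$21,432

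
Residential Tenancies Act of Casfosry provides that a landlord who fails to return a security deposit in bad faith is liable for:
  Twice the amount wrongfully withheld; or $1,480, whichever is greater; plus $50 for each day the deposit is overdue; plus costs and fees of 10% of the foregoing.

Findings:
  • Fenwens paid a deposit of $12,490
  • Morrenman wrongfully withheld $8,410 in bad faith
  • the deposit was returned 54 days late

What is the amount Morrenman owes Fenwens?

$21,472

Doubled: 2 × $8,410 = $16,820
Minimum $1,480: $16,820 meets the minimum, no increase.
Late-return penalty: 54 × $50 = $2,700
Damages plus late penalty: $16,820 + $2,700 = $19,520
Costs and fees: 10% of $19,520 = $1,952
Total recovery: $19,520 + $1,952 = $21,472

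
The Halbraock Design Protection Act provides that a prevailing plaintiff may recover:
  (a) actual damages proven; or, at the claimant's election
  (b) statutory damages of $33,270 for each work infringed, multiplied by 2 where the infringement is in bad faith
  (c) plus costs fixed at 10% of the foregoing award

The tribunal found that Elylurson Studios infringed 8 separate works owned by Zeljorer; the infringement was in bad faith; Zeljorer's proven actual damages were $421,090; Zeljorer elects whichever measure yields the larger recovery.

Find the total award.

Statutory damages: 8 × $33,270 = $266,160
Doubled: 2 × $266,160 = $532,320
Greater of actual damages ($421,090) or enhanced statutory damages ($532,320): $532,320
Costs: 10% of $532,320 = $53,232
Award plus costs: $532,320 + $53,232 = $585,552

Award: $585,552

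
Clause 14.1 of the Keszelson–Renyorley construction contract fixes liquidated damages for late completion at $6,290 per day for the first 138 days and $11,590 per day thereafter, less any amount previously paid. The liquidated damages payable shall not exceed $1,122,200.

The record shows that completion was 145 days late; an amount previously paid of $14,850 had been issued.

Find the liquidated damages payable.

First 138 days: 138 × $6,290 = $868,020
Remaining days: (145 − 138) × $11,590 = $81,130
Accrued per-day damages: $868,020 + $81,130 = $949,150
Less amount previously paid: $949,150 − $14,850 = $934,300
Cap at $1,122,200: $934,300 is within the cap, no reduction.

$934,300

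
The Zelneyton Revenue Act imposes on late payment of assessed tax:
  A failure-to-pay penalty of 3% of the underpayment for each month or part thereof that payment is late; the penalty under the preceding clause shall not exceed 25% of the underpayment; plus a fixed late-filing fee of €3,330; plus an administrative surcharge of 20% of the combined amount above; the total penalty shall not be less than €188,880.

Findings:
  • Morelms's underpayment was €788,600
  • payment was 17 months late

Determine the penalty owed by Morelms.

Accrued rate: 3% × 17 = 51%, capped at 25% → 25%
Failure-to-pay penalty: 25% of €788,600 = €197,150
Penalty before surcharge: €197,150 + €3,330 = €200,480
Administrative surcharge: 20% of €200,480 = €40,096
Total penalty: €200,480 + €40,096 = €240,576
Minimum €188,880: €240,576 meets the minimum, no increase.

€240,576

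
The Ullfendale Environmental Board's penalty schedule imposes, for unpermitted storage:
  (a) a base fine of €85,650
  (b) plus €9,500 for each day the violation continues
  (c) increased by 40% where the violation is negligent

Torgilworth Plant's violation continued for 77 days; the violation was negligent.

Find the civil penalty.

€1,144,010

Per-day component: 77 × €9,500 = €731,500
Base plus per-day: €85,650 + €731,500 = €817,150
Enhancement: 40% of €817,150 = €326,860
Enhanced fine: €817,150 + €326,860 = €1,144,010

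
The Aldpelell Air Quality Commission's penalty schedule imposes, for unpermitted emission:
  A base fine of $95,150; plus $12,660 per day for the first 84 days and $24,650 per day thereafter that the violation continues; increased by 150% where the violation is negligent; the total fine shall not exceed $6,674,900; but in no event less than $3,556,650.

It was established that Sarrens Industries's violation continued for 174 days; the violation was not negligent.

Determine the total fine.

$3,556,650

First 84 days: 84 × $12,660 = $1,063,440
Remaining days: (174 − 84) × $24,650 = $2,218,500
Per-day component: $1,063,440 + $2,218,500 = $3,281,940
Base plus per-day: $95,150 + $3,281,940 = $3,377,090
The violation was not negligent: no 150% increase.
Cap at $6,674,900: $3,377,090 is within the cap, no reduction.
Minimum $3,556,650: $3,377,090 is below the minimum → $3,556,650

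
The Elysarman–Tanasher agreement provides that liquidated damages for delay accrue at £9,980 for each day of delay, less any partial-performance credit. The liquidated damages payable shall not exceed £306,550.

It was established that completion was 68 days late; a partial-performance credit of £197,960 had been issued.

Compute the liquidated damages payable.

£306,550

Per-day damages: 68 × £9,980 = £678,640
Less partial-performance credit: £678,640 − £197,960 = £480,680
Cap at £306,550: £480,680 exceeds the cap → £306,550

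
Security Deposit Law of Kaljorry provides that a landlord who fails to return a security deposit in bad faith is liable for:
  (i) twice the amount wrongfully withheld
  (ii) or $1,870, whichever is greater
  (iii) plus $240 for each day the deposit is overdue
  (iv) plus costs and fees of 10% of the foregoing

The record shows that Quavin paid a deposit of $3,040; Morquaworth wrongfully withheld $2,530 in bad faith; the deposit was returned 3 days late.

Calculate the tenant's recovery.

Doubled: 2 × $2,530 = $5,060
Minimum $1,870: $5,060 meets the minimum, no increase.
Late-return penalty: 3 × $240 = $720
Damages plus late penalty: $5,060 + $720 = $5,780
Costs and fees: 10% of $5,780 = $578
Total recovery: $5,780 + $578 = $6,358

Recovery: $6,358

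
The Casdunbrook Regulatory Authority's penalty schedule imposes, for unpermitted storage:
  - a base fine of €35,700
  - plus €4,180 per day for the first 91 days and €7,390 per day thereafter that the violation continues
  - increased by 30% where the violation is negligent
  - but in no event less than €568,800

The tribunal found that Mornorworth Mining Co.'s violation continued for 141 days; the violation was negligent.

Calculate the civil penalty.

First 91 days: 91 × €4,180 = €380,380
Remaining days: (141 − 91) × €7,390 = €369,500
Per-day component: €380,380 + €369,500 = €749,880
Base plus per-day: €35,700 + €749,880 = €785,580
Enhancement: 30% of €785,580 = €235,674
Enhanced fine: €785,580 + €235,674 = €1,021,254
Minimum €568,800: €1,021,254 meets the minimum, no increase.

€1,021,254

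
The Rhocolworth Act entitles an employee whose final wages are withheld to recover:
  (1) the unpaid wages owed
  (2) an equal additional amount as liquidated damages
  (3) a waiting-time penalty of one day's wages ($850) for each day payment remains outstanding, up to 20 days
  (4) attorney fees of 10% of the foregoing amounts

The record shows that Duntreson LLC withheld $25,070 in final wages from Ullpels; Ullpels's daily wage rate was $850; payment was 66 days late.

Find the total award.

Liquidated damages (equal amount): $25,070
Penalty days: min(66, 20) = 20
Waiting-time penalty: 20 × $850 = $17,000
Subtotal: $25,070 + $25,070 + $17,000 = $67,140
Attorney fees: 10% of $67,140 = $6,714
Total award: $67,140 + $6,714 = $73,854

$73,854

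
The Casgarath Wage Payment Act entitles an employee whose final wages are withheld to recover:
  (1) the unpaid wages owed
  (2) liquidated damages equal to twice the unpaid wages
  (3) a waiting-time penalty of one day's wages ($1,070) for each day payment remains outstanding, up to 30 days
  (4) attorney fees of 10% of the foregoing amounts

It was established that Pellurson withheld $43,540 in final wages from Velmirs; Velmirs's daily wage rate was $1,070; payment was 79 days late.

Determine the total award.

$178,992

Doubled: 2 × $43,540 = $87,080
Penalty days: min(79, 30) = 30
Waiting-time penalty: 30 × $1,070 = $32,100
Subtotal: $43,540 + $87,080 + $32,100 = $162,720
Attorney fees: 10% of $162,720 = $16,272
Total award: $162,720 + $16,272 = $178,992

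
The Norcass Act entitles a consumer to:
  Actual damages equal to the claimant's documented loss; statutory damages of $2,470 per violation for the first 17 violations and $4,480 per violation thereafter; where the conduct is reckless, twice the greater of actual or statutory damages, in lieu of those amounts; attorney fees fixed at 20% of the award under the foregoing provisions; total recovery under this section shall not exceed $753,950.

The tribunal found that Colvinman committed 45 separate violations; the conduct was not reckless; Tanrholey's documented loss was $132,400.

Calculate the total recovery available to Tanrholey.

$359,796

First 17 violations: 17 × $2,470 = $41,990
Remaining violations: (45 − 17) × $4,480 = $125,440
Statutory damages: $41,990 + $125,440 = $167,430
Conduct not reckless: the in-lieu enhancement does not apply.
Actual plus statutory damages: $132,400 + $167,430 = $299,830
Attorney fees: 20% of $299,830 = $59,966
Total before cap: $299,830 + $59,966 = $359,796
Cap at $753,950: $359,796 is within the cap, no reduction.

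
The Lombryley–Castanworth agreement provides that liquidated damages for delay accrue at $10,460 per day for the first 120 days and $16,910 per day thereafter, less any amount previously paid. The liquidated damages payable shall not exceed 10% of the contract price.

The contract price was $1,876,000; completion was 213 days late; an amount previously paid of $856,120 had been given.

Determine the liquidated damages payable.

First 120 days: 120 × $10,460 = $1,255,200
Remaining days: (213 − 120) × $16,910 = $1,572,630
Accrued per-day damages: $1,255,200 + $1,572,630 = $2,827,830
Less amount previously paid: $2,827,830 − $856,120 = $1,971,710
Cap: 10% of $1,876,000 = $187,600
Cap at $187,600: $1,971,710 exceeds the cap → $187,600

Liquidated damages: $187,600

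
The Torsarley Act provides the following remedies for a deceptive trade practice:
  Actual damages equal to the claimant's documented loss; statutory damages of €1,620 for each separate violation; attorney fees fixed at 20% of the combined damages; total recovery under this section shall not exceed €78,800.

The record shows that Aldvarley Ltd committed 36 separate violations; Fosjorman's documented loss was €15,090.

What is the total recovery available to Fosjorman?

Statutory damages: 36 × €1,620 = €58,320
Combined damages: €15,090 + €58,320 = €73,410
Attorney fees: 20% of €73,410 = €14,682
Total before cap: €73,410 + €14,682 = €88,092
Cap at €78,800: €88,092 exceeds the cap → €78,800

€78,800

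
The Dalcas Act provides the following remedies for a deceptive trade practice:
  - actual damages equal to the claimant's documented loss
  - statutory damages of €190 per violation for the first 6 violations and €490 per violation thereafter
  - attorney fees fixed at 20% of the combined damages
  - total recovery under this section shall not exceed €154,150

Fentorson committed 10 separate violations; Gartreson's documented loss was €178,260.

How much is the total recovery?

Total recovery: €154,150

First 6 violations: 6 × €190 = €1,140
Remaining violations: (10 − 6) × €490 = €1,960
Statutory damages: €1,140 + €1,960 = €3,100
Combined damages: €178,260 + €3,100 = €181,360
Attorney fees: 20% of €181,360 = €36,272
Total before cap: €181,360 + €36,272 = €217,632
Cap at €154,150: €217,632 exceeds the cap → €154,150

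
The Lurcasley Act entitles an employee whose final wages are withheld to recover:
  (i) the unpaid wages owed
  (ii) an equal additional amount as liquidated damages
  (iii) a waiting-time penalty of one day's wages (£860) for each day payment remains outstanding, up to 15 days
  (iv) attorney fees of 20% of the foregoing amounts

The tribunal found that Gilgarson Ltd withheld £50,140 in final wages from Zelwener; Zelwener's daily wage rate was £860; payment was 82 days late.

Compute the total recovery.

Liquidated damages (equal amount): £50,140
Penalty days: min(82, 15) = 15
Waiting-time penalty: 15 × £860 = £12,900
Subtotal: £50,140 + £50,140 + £12,900 = £113,180
Attorney fees: 20% of £113,180 = £22,636
Total award: £113,180 + £22,636 = £135,816

Total award: £135,816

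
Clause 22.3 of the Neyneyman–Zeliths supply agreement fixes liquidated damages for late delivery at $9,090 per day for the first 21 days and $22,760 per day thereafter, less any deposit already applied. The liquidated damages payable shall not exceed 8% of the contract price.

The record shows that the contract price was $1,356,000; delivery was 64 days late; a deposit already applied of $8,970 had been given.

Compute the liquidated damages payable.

First 21 days: 21 × $9,090 = $190,890
Remaining days: (64 − 21) × $22,760 = $978,680
Accrued per-day damages: $190,890 + $978,680 = $1,169,570
Less deposit already applied: $1,169,570 − $8,970 = $1,160,600
Cap: 8% of $1,356,000 = $108,480
Cap at $108,480: $1,160,600 exceeds the cap → $108,480

$108,480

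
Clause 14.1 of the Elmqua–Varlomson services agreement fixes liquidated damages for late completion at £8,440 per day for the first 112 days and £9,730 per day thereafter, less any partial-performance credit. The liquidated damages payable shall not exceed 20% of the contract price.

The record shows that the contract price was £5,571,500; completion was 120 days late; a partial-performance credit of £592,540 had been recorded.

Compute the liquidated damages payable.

£430,580

First 112 days: 112 × £8,440 = £945,280
Remaining days: (120 − 112) × £9,730 = £77,840
Accrued per-day damages: £945,280 + £77,840 = £1,023,120
Less partial-performance credit: £1,023,120 − £592,540 = £430,580
Cap: 20% of £5,571,500 = £1,114,300
Cap at £1,114,300: £430,580 is within the cap, no reduction.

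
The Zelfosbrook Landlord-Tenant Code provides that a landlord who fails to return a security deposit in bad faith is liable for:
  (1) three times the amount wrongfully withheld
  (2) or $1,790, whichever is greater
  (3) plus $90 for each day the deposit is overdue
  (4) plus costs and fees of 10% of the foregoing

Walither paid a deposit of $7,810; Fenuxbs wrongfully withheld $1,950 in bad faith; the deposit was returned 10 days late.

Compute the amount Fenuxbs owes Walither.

Recovery: $7,425

Trebled: 3 × $1,950 = $5,850
Minimum $1,790: $5,850 meets the minimum, no increase.
Late-return penalty: 10 × $90 = $900
Damages plus late penalty: $5,850 + $900 = $6,750
Costs and fees: 10% of $6,750 = $675
Total recovery: $6,750 + $675 = $7,425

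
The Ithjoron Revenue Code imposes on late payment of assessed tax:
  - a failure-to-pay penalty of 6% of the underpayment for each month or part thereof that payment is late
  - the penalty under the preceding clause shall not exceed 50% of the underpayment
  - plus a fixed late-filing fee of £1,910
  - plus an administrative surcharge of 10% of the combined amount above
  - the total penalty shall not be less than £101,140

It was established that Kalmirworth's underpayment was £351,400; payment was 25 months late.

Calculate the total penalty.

Penalty: £195,371

Accrued rate: 6% × 25 = 150%, capped at 50% → 50%
Failure-to-pay penalty: 50% of £351,400 = £175,700
Penalty before surcharge: £175,700 + £1,910 = £177,610
Administrative surcharge: 10% of £177,610 = £17,761
Total penalty: £177,610 + £17,761 = £195,371
Minimum £101,140: £195,371 meets the minimum, no increase.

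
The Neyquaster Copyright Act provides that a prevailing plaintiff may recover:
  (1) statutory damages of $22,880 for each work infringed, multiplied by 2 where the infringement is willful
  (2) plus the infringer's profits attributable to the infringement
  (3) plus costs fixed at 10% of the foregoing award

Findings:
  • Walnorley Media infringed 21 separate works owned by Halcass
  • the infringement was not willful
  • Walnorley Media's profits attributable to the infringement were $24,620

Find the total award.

Award: $555,610

Statutory damages: 21 × $22,880 = $480,480
Infringement not willful: no ×2 enhancement.
Combined award: $480,480 + $24,620 = $505,100
Costs: 10% of $505,100 = $50,510
Award plus costs: $505,100 + $50,510 = $555,610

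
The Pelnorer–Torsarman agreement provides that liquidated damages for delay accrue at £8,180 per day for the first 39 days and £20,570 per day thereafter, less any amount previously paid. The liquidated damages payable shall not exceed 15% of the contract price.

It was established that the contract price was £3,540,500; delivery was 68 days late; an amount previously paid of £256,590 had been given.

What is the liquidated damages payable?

First 39 days: 39 × £8,180 = £319,020
Remaining days: (68 − 39) × £20,570 = £596,530
Accrued per-day damages: £319,020 + £596,530 = £915,550
Less amount previously paid: £915,550 − £256,590 = £658,960
Cap: 15% of £3,540,500 = £531,075
Cap at £531,075: £658,960 exceeds the cap → £531,075

£531,075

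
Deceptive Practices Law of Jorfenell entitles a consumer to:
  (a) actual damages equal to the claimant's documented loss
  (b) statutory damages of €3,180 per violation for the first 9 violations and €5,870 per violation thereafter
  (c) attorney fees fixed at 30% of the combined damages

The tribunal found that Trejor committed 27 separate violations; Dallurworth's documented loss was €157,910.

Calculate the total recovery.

First 9 violations: 9 × €3,180 = €28,620
Remaining violations: (27 − 9) × €5,870 = €105,660
Statutory damages: €28,620 + €105,660 = €134,280
Combined damages: €157,910 + €134,280 = €292,190
Attorney fees: 30% of €292,190 = €87,657
Total recovery: €292,190 + €87,657 = €379,847

€379,847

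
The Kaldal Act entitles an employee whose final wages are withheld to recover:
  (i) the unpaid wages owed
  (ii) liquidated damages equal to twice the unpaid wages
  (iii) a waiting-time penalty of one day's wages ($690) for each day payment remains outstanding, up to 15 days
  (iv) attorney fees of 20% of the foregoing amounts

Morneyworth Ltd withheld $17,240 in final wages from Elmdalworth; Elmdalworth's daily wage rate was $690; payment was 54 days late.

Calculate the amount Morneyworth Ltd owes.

Doubled: 2 × $17,240 = $34,480
Penalty days: min(54, 15) = 15
Waiting-time penalty: 15 × $690 = $10,350
Subtotal: $17,240 + $34,480 + $10,350 = $62,070
Attorney fees: 20% of $62,070 = $12,414
Total award: $62,070 + $12,414 = $74,484

$74,484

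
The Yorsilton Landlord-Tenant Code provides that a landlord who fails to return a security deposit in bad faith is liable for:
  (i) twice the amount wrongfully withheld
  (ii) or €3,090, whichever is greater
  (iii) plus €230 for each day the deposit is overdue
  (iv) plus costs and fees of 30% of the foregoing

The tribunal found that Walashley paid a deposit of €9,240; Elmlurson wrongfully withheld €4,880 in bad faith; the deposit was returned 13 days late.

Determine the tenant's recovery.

Recovery: €16,575

Doubled: 2 × €4,880 = €9,760
Minimum €3,090: €9,760 meets the minimum, no increase.
Late-return penalty: 13 × €230 = €2,990
Damages plus late penalty: €9,760 + €2,990 = €12,750
Costs and fees: 30% of €12,750 = €3,825
Total recovery: €12,750 + €3,825 = €16,575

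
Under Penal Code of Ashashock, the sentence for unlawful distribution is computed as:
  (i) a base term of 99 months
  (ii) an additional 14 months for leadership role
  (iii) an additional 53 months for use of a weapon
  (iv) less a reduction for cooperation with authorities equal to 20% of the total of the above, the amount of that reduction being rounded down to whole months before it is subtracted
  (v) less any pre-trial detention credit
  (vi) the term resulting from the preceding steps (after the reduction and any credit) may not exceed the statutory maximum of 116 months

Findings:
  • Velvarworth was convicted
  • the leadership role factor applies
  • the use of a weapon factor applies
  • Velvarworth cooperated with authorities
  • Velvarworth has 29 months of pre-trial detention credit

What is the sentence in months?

Sentence: 104 months

Leadership role enhancement: +14 months
Use of a weapon enhancement: +53 months
Adjusted term: 99 months + 14 months + 53 months = 166 months
Cooperation with authorities reduction: 20% of 166 months = 33 months (rounded down)
After reduction: 166 − 33 = 133 months
Less pre-trial detention credit: 133 months − 29 months = 104 months
Cap at 116 months: 104 months is within the cap, no reduction.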